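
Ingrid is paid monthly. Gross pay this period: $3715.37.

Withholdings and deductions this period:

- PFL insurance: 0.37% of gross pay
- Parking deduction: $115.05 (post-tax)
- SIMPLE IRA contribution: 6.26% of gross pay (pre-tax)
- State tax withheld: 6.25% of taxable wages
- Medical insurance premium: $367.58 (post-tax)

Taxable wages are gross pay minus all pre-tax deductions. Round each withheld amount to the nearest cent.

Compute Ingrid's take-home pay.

$2768.74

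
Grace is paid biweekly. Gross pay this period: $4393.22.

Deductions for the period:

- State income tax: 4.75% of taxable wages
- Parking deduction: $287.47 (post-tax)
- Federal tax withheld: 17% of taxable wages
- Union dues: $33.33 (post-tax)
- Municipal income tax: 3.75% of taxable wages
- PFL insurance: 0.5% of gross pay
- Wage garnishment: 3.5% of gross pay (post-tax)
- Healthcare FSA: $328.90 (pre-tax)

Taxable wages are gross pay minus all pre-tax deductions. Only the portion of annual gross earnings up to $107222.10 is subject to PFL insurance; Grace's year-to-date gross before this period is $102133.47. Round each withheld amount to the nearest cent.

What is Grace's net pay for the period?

$2531.39

Healthcare FSA: $328.90
Taxable wages = $4393.22 − $328.90 = $4064.32
Municipal income tax: $4064.32 × 0.0375 = $152.41
Federal tax withheld: $4064.32 × 0.17 = $690.93
State income tax: $4064.32 × 0.0475 = $193.06
PFL insurance: cap not yet reached, full $4393.22 is subject → $4393.22 × 0.005 = $21.97
Parking deduction: $287.47
Union dues: $33.33
Wage garnishment: $4393.22 × 0.035 = $153.76
Total deductions = $328.90 + $152.41 + $690.93 + $193.06 + $21.97 + $287.47 + $33.33 + $153.76 = $1861.83
Net pay = $4393.22 − $1861.83 = $2531.39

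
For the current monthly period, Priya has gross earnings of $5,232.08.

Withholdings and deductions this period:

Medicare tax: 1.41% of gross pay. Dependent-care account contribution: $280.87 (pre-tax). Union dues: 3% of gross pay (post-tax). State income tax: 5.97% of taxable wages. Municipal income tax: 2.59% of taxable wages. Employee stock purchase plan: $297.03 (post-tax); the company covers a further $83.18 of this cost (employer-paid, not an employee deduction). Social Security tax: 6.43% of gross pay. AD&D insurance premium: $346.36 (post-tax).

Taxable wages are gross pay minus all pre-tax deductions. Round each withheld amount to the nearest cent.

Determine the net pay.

$3,316.84

Dependent-care account contribution: $280.87
Taxable wages = $5,232.08 − $280.87 = $4,951.21
State income tax: $4,951.21 × 0.0597 = $295.59
Municipal income tax: $4,951.21 × 0.0259 = $128.24
Medicare tax: $5,232.08 × 0.0141 = $73.77
Social Security tax: $5,232.08 × 0.0643 = $336.42
Employee stock purchase plan: $297.03
AD&D insurance premium: $346.36
Union dues: $5,232.08 × 0.03 = $156.96
(Employer's $83.18 toward employee stock purchase plan is not withheld from the employee.)
Total deductions = $280.87 + $295.59 + $128.24 + $73.77 + $336.42 + $297.03 + $346.36 + $156.96 = $1,915.24
Net pay = $5,232.08 − $1,915.24 = $3,316.84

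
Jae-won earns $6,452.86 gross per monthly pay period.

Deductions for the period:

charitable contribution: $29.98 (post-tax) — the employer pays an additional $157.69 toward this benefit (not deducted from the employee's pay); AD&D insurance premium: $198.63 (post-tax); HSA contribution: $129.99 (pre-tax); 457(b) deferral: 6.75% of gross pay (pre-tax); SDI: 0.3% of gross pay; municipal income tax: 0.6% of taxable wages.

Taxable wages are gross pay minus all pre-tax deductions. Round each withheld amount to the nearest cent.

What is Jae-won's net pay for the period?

457(b) deferral: $6,452.86 × 0.0675 = $435.57
HSA contribution: $129.99
Pre-tax total = $435.57 + $129.99 = $565.56
Taxable wages = $6,452.86 − $565.56 = $5,887.30
Municipal income tax: $5,887.30 × 0.006 = $35.32
SDI: $6,452.86 × 0.003 = $19.36
AD&D insurance premium: $198.63
Charitable contribution: $29.98
(Employer's $157.69 toward charitable contribution is not withheld from the employee.)
Total deductions = $435.57 + $129.99 + $35.32 + $19.36 + $198.63 + $29.98 = $848.85
Net pay = $6,452.86 − $848.85 = $5,604.01

$5,604.01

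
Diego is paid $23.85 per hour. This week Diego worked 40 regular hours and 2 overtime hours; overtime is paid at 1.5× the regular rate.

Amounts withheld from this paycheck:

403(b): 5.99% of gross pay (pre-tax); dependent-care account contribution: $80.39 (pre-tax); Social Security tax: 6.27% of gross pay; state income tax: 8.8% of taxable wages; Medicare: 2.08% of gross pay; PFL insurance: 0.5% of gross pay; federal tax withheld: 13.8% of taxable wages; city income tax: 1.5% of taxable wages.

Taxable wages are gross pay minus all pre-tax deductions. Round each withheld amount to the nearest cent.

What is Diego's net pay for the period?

$579.99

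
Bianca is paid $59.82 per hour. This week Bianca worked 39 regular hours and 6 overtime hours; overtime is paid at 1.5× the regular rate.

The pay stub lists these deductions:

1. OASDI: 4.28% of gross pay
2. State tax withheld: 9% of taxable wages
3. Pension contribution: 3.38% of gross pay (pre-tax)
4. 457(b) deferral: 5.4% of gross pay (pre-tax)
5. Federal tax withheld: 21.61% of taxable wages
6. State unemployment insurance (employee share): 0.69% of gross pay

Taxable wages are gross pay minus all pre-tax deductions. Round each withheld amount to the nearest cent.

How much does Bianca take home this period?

$1674.81

Regular pay: 39 × $59.82 = $2332.98
Overtime pay: 6 × $59.82 × 1.5 = $538.38
Gross pay = $2332.98 + $538.38 = $2871.36
Pension contribution: $2871.36 × 0.0338 = $97.05
457(b) deferral: $2871.36 × 0.054 = $155.05
Pre-tax total = $97.05 + $155.05 = $252.10
Taxable wages = $2871.36 − $252.10 = $2619.26
State tax withheld: $2619.26 × 0.09 = $235.73
Federal tax withheld: $2619.26 × 0.2161 = $566.02
State unemployment insurance (employee share): $2871.36 × 0.0069 = $19.81
OASDI: $2871.36 × 0.0428 = $122.89
Total deductions = $97.05 + $155.05 + $235.73 + $566.02 + $19.81 + $122.89 = $1196.55
Net pay = $2871.36 − $1196.55 = $1674.81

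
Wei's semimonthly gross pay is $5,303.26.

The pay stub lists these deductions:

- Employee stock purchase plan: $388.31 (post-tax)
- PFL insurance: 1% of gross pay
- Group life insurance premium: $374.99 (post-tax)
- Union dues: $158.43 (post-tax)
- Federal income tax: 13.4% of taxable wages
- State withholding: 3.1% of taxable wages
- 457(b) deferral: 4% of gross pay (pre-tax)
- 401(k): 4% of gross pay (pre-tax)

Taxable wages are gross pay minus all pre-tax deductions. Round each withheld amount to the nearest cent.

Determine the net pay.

$3,099.20

457(b) deferral: $5,303.26 × 0.04 = $212.13
401(k): $5,303.26 × 0.04 = $212.13
Pre-tax total = $212.13 + $212.13 = $424.26
Taxable wages = $5,303.26 − $424.26 = $4,879.00
Federal income tax: $4,879.00 × 0.134 = $653.79
State withholding: $4,879.00 × 0.031 = $151.25
PFL insurance: $5,303.26 × 0.01 = $53.03
Union dues: $158.43
Group life insurance premium: $374.99
Employee stock purchase plan: $388.31
Total deductions = $212.13 + $212.13 + $653.79 + $151.25 + $53.03 + $158.43 + $374.99 + $388.31 = $2,204.06
Net pay = $5,303.26 − $2,204.06 = $3,099.20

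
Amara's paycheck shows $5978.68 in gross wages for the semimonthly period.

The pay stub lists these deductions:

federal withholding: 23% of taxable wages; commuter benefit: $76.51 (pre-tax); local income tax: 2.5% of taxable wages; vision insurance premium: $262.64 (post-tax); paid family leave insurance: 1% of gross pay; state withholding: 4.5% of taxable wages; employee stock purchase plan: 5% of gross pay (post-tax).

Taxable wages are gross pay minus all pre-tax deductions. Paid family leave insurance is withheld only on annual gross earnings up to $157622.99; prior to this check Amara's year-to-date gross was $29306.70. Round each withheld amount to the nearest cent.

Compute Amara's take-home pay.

Commuter benefit: $76.51
Taxable wages = $5978.68 − $76.51 = $5902.17
Local income tax: $5902.17 × 0.025 = $147.55
State withholding: $5902.17 × 0.045 = $265.60
Federal withholding: $5902.17 × 0.23 = $1357.50
Paid family leave insurance: cap not yet reached, full $5978.68 is subject → $5978.68 × 0.01 = $59.79
Employee stock purchase plan: $5978.68 × 0.05 = $298.93
Vision insurance premium: $262.64
Total deductions = $76.51 + $147.55 + $265.60 + $1357.50 + $59.79 + $298.93 + $262.64 = $2468.52
Net pay = $5978.68 − $2468.52 = $3510.16

$3510.16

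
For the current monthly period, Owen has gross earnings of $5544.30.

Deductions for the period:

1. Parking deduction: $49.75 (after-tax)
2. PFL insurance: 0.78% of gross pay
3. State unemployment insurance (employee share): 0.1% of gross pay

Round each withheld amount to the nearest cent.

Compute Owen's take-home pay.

PFL insurance: $5544.30 × 0.0078 = $43.25
State unemployment insurance (employee share): $5544.30 × 0.001 = $5.54
Parking deduction: $49.75
Total deductions = $43.25 + $5.54 + $49.75 = $98.54
Net pay = $5544.30 − $98.54 = $5445.76

$5445.76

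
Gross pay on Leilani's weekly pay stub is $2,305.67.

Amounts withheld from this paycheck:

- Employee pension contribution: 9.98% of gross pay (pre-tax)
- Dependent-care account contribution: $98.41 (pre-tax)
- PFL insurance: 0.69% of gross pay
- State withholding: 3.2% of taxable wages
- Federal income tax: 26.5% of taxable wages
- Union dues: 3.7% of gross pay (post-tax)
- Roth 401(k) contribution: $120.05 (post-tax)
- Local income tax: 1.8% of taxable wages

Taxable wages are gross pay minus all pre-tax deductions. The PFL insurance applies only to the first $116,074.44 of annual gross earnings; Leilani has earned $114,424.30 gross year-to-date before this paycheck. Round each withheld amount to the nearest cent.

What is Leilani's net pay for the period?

Dependent-care account contribution: $98.41
Employee pension contribution: $2,305.67 × 0.0998 = $230.11
Pre-tax total = $98.41 + $230.11 = $328.52
Taxable wages = $2,305.67 − $328.52 = $1,977.15
Federal income tax: $1,977.15 × 0.265 = $523.94
Local income tax: $1,977.15 × 0.018 = $35.59
State withholding: $1,977.15 × 0.032 = $63.27
PFL insurance: only $116,074.44 − $114,424.30 = $1,650.14 of this check is subject → $1,650.14 × 0.0069 = $11.39
Union dues: $2,305.67 × 0.037 = $85.31
Roth 401(k) contribution: $120.05
Total deductions = $98.41 + $230.11 + $523.94 + $35.59 + $63.27 + $11.39 + $85.31 + $120.05 = $1,168.07
Net pay = $2,305.67 − $1,168.07 = $1,137.60

$1,137.60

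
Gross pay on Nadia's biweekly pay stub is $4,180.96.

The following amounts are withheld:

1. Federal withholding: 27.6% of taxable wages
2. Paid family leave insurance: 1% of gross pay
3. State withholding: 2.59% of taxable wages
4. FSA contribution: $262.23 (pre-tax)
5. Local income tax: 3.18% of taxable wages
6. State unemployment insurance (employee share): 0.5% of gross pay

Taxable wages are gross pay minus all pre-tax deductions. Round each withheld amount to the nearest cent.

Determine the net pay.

$2,548.33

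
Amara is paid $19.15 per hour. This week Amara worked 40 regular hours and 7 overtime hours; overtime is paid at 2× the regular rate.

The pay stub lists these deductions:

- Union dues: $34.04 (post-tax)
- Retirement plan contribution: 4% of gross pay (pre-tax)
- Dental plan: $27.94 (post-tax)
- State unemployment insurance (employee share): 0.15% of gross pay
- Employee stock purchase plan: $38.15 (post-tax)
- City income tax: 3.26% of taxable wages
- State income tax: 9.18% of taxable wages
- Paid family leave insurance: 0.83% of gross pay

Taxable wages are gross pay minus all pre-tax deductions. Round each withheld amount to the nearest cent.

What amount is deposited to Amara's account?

$758.99

Regular pay: 40 × $19.15 = $766.00
Overtime pay: 7 × $19.15 × 2 = $268.10
Gross pay = $766.00 + $268.10 = $1,034.10
Retirement plan contribution: $1,034.10 × 0.04 = $41.36
Taxable wages = $1,034.10 − $41.36 = $992.74
City income tax: $992.74 × 0.0326 = $32.36
State income tax: $992.74 × 0.0918 = $91.13
State unemployment insurance (employee share): $1,034.10 × 0.0015 = $1.55
Paid family leave insurance: $1,034.10 × 0.0083 = $8.58
Employee stock purchase plan: $38.15
Union dues: $34.04
Dental plan: $27.94
Total deductions = $41.36 + $32.36 + $91.13 + $1.55 + $8.58 + $38.15 + $34.04 + $27.94 = $275.11
Net pay = $1,034.10 − $275.11 = $758.99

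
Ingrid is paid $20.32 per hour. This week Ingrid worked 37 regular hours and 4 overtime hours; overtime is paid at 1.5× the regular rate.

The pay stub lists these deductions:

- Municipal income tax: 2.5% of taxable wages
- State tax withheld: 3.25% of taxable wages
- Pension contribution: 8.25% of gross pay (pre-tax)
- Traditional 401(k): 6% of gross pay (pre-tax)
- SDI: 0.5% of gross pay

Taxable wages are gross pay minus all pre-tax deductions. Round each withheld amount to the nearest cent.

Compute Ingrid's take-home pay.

Regular pay: 37 × $20.32 = $751.84
Overtime pay: 4 × $20.32 × 1.5 = $121.92
Gross pay = $751.84 + $121.92 = $873.76
Traditional 401(k): $873.76 × 0.06 = $52.43
Pension contribution: $873.76 × 0.0825 = $72.09
Pre-tax total = $52.43 + $72.09 = $124.52
Taxable wages = $873.76 − $124.52 = $749.24
State tax withheld: $749.24 × 0.0325 = $24.35
Municipal income tax: $749.24 × 0.025 = $18.73
SDI: $873.76 × 0.005 = $4.37
Total deductions = $52.43 + $72.09 + $24.35 + $18.73 + $4.37 = $171.97
Net pay = $873.76 − $171.97 = $701.79

$701.79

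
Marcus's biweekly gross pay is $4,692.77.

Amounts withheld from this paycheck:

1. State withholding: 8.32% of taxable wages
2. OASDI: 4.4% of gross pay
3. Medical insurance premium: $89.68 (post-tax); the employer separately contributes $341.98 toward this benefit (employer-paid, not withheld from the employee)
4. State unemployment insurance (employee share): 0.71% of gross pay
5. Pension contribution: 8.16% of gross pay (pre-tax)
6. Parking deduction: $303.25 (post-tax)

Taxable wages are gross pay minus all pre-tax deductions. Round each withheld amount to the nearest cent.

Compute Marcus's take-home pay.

$3,318.53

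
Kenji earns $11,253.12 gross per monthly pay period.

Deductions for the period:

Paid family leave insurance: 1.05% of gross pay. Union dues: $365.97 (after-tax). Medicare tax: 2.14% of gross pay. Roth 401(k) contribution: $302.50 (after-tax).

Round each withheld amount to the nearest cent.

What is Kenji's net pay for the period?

$10,225.67

Medicare tax: $11,253.12 × 0.0214 = $240.82
Paid family leave insurance: $11,253.12 × 0.0105 = $118.16
Union dues: $365.97
Roth 401(k) contribution: $302.50
Total deductions = $240.82 + $118.16 + $365.97 + $302.50 = $1,027.45
Net pay = $11,253.12 − $1,027.45 = $10,225.67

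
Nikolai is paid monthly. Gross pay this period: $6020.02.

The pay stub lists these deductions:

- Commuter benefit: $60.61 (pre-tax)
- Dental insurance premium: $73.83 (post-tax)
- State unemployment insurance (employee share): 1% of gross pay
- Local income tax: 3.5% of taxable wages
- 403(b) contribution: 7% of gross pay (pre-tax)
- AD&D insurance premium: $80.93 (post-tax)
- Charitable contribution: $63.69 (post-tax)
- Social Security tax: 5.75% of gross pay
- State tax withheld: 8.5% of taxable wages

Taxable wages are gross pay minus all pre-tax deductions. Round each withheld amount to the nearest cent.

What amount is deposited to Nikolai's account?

$4248.65

Commuter benefit: $60.61
403(b) contribution: $6020.02 × 0.07 = $421.40
Pre-tax total = $60.61 + $421.40 = $482.01
Taxable wages = $6020.02 − $482.01 = $5538.01
State tax withheld: $5538.01 × 0.085 = $470.73
Local income tax: $5538.01 × 0.035 = $193.83
Social Security tax: $6020.02 × 0.0575 = $346.15
State unemployment insurance (employee share): $6020.02 × 0.01 = $60.20
AD&D insurance premium: $80.93
Dental insurance premium: $73.83
Charitable contribution: $63.69
Total deductions = $60.61 + $421.40 + $470.73 + $193.83 + $346.15 + $60.20 + $80.93 + $73.83 + $63.69 = $1771.37
Net pay = $6020.02 − $1771.37 = $4248.65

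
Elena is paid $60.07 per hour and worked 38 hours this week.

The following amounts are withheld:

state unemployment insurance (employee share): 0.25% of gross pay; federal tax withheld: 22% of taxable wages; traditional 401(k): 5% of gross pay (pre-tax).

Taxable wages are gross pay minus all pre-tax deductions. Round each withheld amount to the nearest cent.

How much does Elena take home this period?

Gross pay: 38 × $60.07 = $2,282.66
Traditional 401(k): $2,282.66 × 0.05 = $114.13
Taxable wages = $2,282.66 − $114.13 = $2,168.53
Federal tax withheld: $2,168.53 × 0.22 = $477.08
State unemployment insurance (employee share): $2,282.66 × 0.0025 = $5.71
Total deductions = $114.13 + $477.08 + $5.71 = $596.92
Net pay = $2,282.66 − $596.92 = $1,685.74

$1,685.74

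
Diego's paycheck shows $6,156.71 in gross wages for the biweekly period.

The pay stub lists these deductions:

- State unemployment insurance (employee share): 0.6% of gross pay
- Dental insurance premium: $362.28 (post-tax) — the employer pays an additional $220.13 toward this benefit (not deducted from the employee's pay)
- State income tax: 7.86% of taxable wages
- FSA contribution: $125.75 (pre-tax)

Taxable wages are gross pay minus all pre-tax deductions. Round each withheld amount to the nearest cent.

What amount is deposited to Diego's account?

$5,157.71

FSA contribution: $125.75
Taxable wages = $6,156.71 − $125.75 = $6,030.96
State income tax: $6,030.96 × 0.0786 = $474.03
State unemployment insurance (employee share): $6,156.71 × 0.006 = $36.94
Dental insurance premium: $362.28
(Employer's $220.13 toward dental insurance premium is not withheld from the employee.)
Total deductions = $125.75 + $474.03 + $36.94 + $362.28 = $999.00
Net pay = $6,156.71 − $999.00 = $5,157.71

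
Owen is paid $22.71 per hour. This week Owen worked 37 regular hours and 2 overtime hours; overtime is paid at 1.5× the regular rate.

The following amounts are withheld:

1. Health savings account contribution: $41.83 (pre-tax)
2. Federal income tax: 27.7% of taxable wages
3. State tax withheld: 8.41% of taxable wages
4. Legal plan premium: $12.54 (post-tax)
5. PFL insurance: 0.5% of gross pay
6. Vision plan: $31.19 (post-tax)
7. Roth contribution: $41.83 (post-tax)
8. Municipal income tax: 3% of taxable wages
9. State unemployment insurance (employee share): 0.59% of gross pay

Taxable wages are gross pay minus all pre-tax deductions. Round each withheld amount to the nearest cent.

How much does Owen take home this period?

Regular pay: 37 × $22.71 = $840.27
Overtime pay: 2 × $22.71 × 1.5 = $68.13
Gross pay = $840.27 + $68.13 = $908.40
Health savings account contribution: $41.83
Taxable wages = $908.40 − $41.83 = $866.57
State tax withheld: $866.57 × 0.0841 = $72.88
Municipal income tax: $866.57 × 0.03 = $26.00
Federal income tax: $866.57 × 0.277 = $240.04
State unemployment insurance (employee share): $908.40 × 0.0059 = $5.36
PFL insurance: $908.40 × 0.005 = $4.54
Vision plan: $31.19
Roth contribution: $41.83
Legal plan premium: $12.54
Total deductions = $41.83 + $72.88 + $26.00 + $240.04 + $5.36 + $4.54 + $31.19 + $41.83 + $12.54 = $476.21
Net pay = $908.40 − $476.21 = $432.19

$432.19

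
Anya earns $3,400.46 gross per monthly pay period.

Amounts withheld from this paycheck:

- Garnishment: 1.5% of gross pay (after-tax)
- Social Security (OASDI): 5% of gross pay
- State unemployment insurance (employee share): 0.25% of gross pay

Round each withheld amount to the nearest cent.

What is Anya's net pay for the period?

$3,170.93

State unemployment insurance (employee share): $3,400.46 × 0.0025 = $8.50
Social Security (OASDI): $3,400.46 × 0.05 = $170.02
Garnishment: $3,400.46 × 0.015 = $51.01
Total deductions = $8.50 + $170.02 + $51.01 = $229.53
Net pay = $3,400.46 − $229.53 = $3,170.93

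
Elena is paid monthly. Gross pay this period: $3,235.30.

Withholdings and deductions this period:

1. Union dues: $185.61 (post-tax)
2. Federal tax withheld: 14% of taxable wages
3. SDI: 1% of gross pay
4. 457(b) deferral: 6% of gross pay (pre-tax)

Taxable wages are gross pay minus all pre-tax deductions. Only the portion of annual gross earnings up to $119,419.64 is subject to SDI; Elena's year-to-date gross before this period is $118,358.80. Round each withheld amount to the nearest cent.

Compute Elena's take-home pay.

$2,419.19

457(b) deferral: $3,235.30 × 0.06 = $194.12
Taxable wages = $3,235.30 − $194.12 = $3,041.18
Federal tax withheld: $3,041.18 × 0.14 = $425.77
SDI: only $119,419.64 − $118,358.80 = $1,060.84 of this check is subject → $1,060.84 × 0.01 = $10.61
Union dues: $185.61
Total deductions = $194.12 + $425.77 + $10.61 + $185.61 = $816.11
Net pay = $3,235.30 − $816.11 = $2,419.19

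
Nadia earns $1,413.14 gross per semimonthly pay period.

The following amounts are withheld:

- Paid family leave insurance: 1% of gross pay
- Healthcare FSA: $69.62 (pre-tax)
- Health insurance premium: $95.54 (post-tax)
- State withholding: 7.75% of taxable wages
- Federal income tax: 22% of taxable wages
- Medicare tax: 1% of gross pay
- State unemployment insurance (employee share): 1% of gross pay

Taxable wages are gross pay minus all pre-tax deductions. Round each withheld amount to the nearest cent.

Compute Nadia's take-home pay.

Healthcare FSA: $69.62
Taxable wages = $1,413.14 − $69.62 = $1,343.52
Federal income tax: $1,343.52 × 0.22 = $295.57
State withholding: $1,343.52 × 0.0775 = $104.12
Paid family leave insurance: $1,413.14 × 0.01 = $14.13
State unemployment insurance (employee share): $1,413.14 × 0.01 = $14.13
Medicare tax: $1,413.14 × 0.01 = $14.13
Health insurance premium: $95.54
Total deductions = $69.62 + $295.57 + $104.12 + $14.13 + $14.13 + $14.13 + $95.54 = $607.24
Net pay = $1,413.14 − $607.24 = $805.90

$805.90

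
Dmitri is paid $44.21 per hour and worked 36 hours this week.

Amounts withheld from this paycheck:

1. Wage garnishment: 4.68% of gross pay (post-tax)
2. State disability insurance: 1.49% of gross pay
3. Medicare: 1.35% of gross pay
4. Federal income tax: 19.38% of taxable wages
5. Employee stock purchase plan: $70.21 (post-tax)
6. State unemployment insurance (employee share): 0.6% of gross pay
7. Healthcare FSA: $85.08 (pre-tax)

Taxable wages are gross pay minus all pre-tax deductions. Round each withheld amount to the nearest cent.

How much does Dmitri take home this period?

$1015.07

Gross pay: 36 × $44.21 = $1591.56
Healthcare FSA: $85.08
Taxable wages = $1591.56 − $85.08 = $1506.48
Federal income tax: $1506.48 × 0.1938 = $291.96
State disability insurance: $1591.56 × 0.0149 = $23.71
State unemployment insurance (employee share): $1591.56 × 0.006 = $9.55
Medicare: $1591.56 × 0.0135 = $21.49
Wage garnishment: $1591.56 × 0.0468 = $74.49
Employee stock purchase plan: $70.21
Total deductions = $85.08 + $291.96 + $23.71 + $9.55 + $21.49 + $74.49 + $70.21 = $576.49
Net pay = $1591.56 − $576.49 = $1015.07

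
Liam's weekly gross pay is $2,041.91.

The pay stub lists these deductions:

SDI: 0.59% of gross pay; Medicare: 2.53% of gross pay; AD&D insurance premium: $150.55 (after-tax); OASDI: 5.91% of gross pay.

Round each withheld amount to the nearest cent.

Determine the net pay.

OASDI: $2,041.91 × 0.0591 = $120.68
SDI: $2,041.91 × 0.0059 = $12.05
Medicare: $2,041.91 × 0.0253 = $51.66
AD&D insurance premium: $150.55
Total deductions = $120.68 + $12.05 + $51.66 + $150.55 = $334.94
Net pay = $2,041.91 − $334.94 = $1,706.97

$1,706.97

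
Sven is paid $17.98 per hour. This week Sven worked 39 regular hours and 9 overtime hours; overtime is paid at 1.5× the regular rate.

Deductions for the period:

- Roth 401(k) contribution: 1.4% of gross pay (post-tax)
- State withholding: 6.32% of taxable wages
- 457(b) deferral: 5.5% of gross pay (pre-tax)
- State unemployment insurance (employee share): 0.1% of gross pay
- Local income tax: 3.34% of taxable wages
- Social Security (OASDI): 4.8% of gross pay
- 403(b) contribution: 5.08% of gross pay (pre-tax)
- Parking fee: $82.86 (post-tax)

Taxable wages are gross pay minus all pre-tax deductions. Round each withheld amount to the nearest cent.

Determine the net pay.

Regular pay: 39 × $17.98 = $701.22
Overtime pay: 9 × $17.98 × 1.5 = $242.73
Gross pay = $701.22 + $242.73 = $943.95
403(b) contribution: $943.95 × 0.0508 = $47.95
457(b) deferral: $943.95 × 0.055 = $51.92
Pre-tax total = $47.95 + $51.92 = $99.87
Taxable wages = $943.95 − $99.87 = $844.08
Local income tax: $844.08 × 0.0334 = $28.19
State withholding: $844.08 × 0.0632 = $53.35
Social Security (OASDI): $943.95 × 0.048 = $45.31
State unemployment insurance (employee share): $943.95 × 0.001 = $0.94
Parking fee: $82.86
Roth 401(k) contribution: $943.95 × 0.014 = $13.22
Total deductions = $47.95 + $51.92 + $28.19 + $53.35 + $45.31 + $0.94 + $82.86 + $13.22 = $323.74
Net pay = $943.95 − $323.74 = $620.21

$620.21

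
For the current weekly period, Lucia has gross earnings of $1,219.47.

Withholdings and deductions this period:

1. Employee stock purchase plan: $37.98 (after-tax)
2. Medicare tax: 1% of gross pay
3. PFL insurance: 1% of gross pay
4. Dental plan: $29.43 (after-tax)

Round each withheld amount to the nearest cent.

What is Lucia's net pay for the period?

$1,127.68

Medicare tax: $1,219.47 × 0.01 = $12.19
PFL insurance: $1,219.47 × 0.01 = $12.19
Dental plan: $29.43
Employee stock purchase plan: $37.98
Total deductions = $12.19 + $12.19 + $29.43 + $37.98 = $91.79
Net pay = $1,219.47 − $91.79 = $1,127.68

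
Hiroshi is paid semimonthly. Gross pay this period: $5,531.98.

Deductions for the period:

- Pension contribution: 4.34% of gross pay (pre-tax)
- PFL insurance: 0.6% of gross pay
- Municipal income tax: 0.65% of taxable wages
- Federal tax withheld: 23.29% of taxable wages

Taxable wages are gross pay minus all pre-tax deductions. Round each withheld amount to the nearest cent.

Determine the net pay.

Pension contribution: $5,531.98 × 0.0434 = $240.09
Taxable wages = $5,531.98 − $240.09 = $5,291.89
Municipal income tax: $5,291.89 × 0.0065 = $34.40
Federal tax withheld: $5,291.89 × 0.2329 = $1,232.48
PFL insurance: $5,531.98 × 0.006 = $33.19
Total deductions = $240.09 + $34.40 + $1,232.48 + $33.19 = $1,540.16
Net pay = $5,531.98 − $1,540.16 = $3,991.82

$3,991.82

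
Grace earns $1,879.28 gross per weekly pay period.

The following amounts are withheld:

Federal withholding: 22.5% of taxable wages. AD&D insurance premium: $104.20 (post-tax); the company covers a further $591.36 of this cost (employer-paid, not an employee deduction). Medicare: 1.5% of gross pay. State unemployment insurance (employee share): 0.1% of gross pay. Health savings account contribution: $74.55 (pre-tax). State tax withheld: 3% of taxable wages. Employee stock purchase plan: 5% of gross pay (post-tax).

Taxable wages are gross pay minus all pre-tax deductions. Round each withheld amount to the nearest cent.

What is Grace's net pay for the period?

Health savings account contribution: $74.55
Taxable wages = $1,879.28 − $74.55 = $1,804.73
Federal withholding: $1,804.73 × 0.225 = $406.06
State tax withheld: $1,804.73 × 0.03 = $54.14
Medicare: $1,879.28 × 0.015 = $28.19
State unemployment insurance (employee share): $1,879.28 × 0.001 = $1.88
AD&D insurance premium: $104.20
Employee stock purchase plan: $1,879.28 × 0.05 = $93.96
(Employer's $591.36 toward AD&D insurance premium is not withheld from the employee.)
Total deductions = $74.55 + $406.06 + $54.14 + $28.19 + $1.88 + $104.20 + $93.96 = $762.98
Net pay = $1,879.28 − $762.98 = $1,116.30

$1,116.30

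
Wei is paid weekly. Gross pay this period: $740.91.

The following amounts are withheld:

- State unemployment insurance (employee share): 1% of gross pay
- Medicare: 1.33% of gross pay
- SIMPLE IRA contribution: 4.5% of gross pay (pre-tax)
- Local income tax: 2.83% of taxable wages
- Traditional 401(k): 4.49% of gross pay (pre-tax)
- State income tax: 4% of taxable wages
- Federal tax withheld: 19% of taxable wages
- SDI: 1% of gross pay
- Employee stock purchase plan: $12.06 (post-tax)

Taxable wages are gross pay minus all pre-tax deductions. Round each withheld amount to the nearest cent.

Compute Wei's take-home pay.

$463.40

SIMPLE IRA contribution: $740.91 × 0.045 = $33.34
Traditional 401(k): $740.91 × 0.0449 = $33.27
Pre-tax total = $33.34 + $33.27 = $66.61
Taxable wages = $740.91 − $66.61 = $674.30
Local income tax: $674.30 × 0.0283 = $19.08
Federal tax withheld: $674.30 × 0.19 = $128.12
State income tax: $674.30 × 0.04 = $26.97
State unemployment insurance (employee share): $740.91 × 0.01 = $7.41
Medicare: $740.91 × 0.0133 = $9.85
SDI: $740.91 × 0.01 = $7.41
Employee stock purchase plan: $12.06
Total deductions = $33.34 + $33.27 + $19.08 + $128.12 + $26.97 + $7.41 + $9.85 + $7.41 + $12.06 = $277.51
Net pay = $740.91 − $277.51 = $463.40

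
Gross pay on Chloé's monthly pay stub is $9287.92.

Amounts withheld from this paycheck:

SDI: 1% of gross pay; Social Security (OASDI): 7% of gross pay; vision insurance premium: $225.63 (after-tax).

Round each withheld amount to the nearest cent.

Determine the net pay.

$8319.26

SDI: $9287.92 × 0.01 = $92.88
Social Security (OASDI): $9287.92 × 0.07 = $650.15
Vision insurance premium: $225.63
Total deductions = $92.88 + $650.15 + $225.63 = $968.66
Net pay = $9287.92 − $968.66 = $8319.26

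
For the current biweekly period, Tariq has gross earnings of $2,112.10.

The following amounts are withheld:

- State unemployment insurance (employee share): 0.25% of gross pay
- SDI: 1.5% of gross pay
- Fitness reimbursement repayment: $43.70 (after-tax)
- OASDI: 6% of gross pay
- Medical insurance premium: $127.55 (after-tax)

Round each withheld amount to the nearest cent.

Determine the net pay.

OASDI: $2,112.10 × 0.06 = $126.73
State unemployment insurance (employee share): $2,112.10 × 0.0025 = $5.28
SDI: $2,112.10 × 0.015 = $31.68
Fitness reimbursement repayment: $43.70
Medical insurance premium: $127.55
Total deductions = $126.73 + $5.28 + $31.68 + $43.70 + $127.55 = $334.94
Net pay = $2,112.10 − $334.94 = $1,777.16

$1,777.16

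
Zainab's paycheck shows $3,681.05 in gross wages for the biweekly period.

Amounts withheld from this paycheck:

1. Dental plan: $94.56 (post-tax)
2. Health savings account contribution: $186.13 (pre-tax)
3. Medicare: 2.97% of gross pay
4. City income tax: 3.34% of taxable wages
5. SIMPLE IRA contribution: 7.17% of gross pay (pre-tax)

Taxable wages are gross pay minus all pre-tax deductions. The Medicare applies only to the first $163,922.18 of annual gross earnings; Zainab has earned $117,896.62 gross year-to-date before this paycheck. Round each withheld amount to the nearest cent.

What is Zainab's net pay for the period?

$2,919.18

Health savings account contribution: $186.13
SIMPLE IRA contribution: $3,681.05 × 0.0717 = $263.93
Pre-tax total = $186.13 + $263.93 = $450.06
Taxable wages = $3,681.05 − $450.06 = $3,230.99
City income tax: $3,230.99 × 0.0334 = $107.92
Medicare: cap not yet reached, full $3,681.05 is subject → $3,681.05 × 0.0297 = $109.33
Dental plan: $94.56
Total deductions = $186.13 + $263.93 + $107.92 + $109.33 + $94.56 = $761.87
Net pay = $3,681.05 − $761.87 = $2,919.18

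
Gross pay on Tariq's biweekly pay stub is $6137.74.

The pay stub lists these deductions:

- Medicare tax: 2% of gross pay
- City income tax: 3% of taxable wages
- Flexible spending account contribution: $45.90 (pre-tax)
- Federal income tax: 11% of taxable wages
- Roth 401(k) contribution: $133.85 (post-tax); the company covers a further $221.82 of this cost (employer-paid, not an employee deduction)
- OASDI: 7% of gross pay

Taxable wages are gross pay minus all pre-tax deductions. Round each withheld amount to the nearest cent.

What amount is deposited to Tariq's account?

Flexible spending account contribution: $45.90
Taxable wages = $6137.74 − $45.90 = $6091.84
Federal income tax: $6091.84 × 0.11 = $670.10
City income tax: $6091.84 × 0.03 = $182.76
Medicare tax: $6137.74 × 0.02 = $122.75
OASDI: $6137.74 × 0.07 = $429.64
Roth 401(k) contribution: $133.85
(Employer's $221.82 toward Roth 401(k) contribution is not withheld from the employee.)
Total deductions = $45.90 + $670.10 + $182.76 + $122.75 + $429.64 + $133.85 = $1585.00
Net pay = $6137.74 − $1585.00 = $4552.74

$4552.74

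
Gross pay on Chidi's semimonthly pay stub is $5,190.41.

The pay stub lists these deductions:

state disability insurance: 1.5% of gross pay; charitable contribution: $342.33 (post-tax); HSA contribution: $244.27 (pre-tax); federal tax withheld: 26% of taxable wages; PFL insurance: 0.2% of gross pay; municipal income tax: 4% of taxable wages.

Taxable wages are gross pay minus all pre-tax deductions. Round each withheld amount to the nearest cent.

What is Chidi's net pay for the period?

HSA contribution: $244.27
Taxable wages = $5,190.41 − $244.27 = $4,946.14
Municipal income tax: $4,946.14 × 0.04 = $197.85
Federal tax withheld: $4,946.14 × 0.26 = $1,286.00
PFL insurance: $5,190.41 × 0.002 = $10.38
State disability insurance: $5,190.41 × 0.015 = $77.86
Charitable contribution: $342.33
Total deductions = $244.27 + $197.85 + $1,286.00 + $10.38 + $77.86 + $342.33 = $2,158.69
Net pay = $5,190.41 − $2,158.69 = $3,031.72

$3,031.72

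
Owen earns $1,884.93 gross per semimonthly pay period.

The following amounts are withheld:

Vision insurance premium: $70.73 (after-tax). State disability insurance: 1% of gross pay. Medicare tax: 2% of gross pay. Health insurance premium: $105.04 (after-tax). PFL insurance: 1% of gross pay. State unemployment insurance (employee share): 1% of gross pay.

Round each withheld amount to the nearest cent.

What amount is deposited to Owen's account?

$1,614.91

State disability insurance: $1,884.93 × 0.01 = $18.85
PFL insurance: $1,884.93 × 0.01 = $18.85
Medicare tax: $1,884.93 × 0.02 = $37.70
State unemployment insurance (employee share): $1,884.93 × 0.01 = $18.85
Vision insurance premium: $70.73
Health insurance premium: $105.04
Total deductions = $18.85 + $18.85 + $37.70 + $18.85 + $70.73 + $105.04 = $270.02
Net pay = $1,884.93 − $270.02 = $1,614.91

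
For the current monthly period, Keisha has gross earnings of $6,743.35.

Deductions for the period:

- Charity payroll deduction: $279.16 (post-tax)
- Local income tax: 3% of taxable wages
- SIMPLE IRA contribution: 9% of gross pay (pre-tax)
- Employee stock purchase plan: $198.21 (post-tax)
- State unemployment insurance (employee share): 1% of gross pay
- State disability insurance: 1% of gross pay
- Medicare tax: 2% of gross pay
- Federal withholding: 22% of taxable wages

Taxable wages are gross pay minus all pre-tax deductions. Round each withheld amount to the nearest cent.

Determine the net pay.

SIMPLE IRA contribution: $6,743.35 × 0.09 = $606.90
Taxable wages = $6,743.35 − $606.90 = $6,136.45
Local income tax: $6,136.45 × 0.03 = $184.09
Federal withholding: $6,136.45 × 0.22 = $1,350.02
State disability insurance: $6,743.35 × 0.01 = $67.43
State unemployment insurance (employee share): $6,743.35 × 0.01 = $67.43
Medicare tax: $6,743.35 × 0.02 = $134.87
Employee stock purchase plan: $198.21
Charity payroll deduction: $279.16
Total deductions = $606.90 + $184.09 + $1,350.02 + $67.43 + $67.43 + $134.87 + $198.21 + $279.16 = $2,888.11
Net pay = $6,743.35 − $2,888.11 = $3,855.24

$3,855.24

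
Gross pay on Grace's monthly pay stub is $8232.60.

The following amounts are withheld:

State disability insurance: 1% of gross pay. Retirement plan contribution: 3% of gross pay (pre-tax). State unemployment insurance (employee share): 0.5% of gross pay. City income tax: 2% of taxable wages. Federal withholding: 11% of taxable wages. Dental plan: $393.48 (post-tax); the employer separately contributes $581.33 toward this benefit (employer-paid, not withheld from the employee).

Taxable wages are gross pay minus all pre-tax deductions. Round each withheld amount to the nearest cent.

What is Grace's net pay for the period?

$6430.52

Retirement plan contribution: $8232.60 × 0.03 = $246.98
Taxable wages = $8232.60 − $246.98 = $7985.62
Federal withholding: $7985.62 × 0.11 = $878.42
City income tax: $7985.62 × 0.02 = $159.71
State disability insurance: $8232.60 × 0.01 = $82.33
State unemployment insurance (employee share): $8232.60 × 0.005 = $41.16
Dental plan: $393.48
(Employer's $581.33 toward dental plan is not withheld from the employee.)
Total deductions = $246.98 + $878.42 + $159.71 + $82.33 + $41.16 + $393.48 = $1802.08
Net pay = $8232.60 − $1802.08 = $6430.52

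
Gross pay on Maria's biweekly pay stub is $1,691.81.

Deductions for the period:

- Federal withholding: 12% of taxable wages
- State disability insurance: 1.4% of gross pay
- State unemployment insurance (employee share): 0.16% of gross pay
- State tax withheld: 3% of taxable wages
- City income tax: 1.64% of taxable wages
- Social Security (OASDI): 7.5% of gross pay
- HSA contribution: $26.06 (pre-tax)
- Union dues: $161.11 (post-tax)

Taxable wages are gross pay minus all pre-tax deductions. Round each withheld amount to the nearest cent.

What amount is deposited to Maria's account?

HSA contribution: $26.06
Taxable wages = $1,691.81 − $26.06 = $1,665.75
State tax withheld: $1,665.75 × 0.03 = $49.97
City income tax: $1,665.75 × 0.0164 = $27.32
Federal withholding: $1,665.75 × 0.12 = $199.89
Social Security (OASDI): $1,691.81 × 0.075 = $126.89
State disability insurance: $1,691.81 × 0.014 = $23.69
State unemployment insurance (employee share): $1,691.81 × 0.0016 = $2.71
Union dues: $161.11
Total deductions = $26.06 + $49.97 + $27.32 + $199.89 + $126.89 + $23.69 + $2.71 + $161.11 = $617.64
Net pay = $1,691.81 − $617.64 = $1,074.17

$1,074.17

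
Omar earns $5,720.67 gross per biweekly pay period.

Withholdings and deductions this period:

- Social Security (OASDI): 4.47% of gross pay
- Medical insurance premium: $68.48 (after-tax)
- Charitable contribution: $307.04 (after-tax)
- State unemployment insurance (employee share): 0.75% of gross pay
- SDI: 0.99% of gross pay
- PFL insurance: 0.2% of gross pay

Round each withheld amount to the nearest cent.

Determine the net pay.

$4,978.46

Social Security (OASDI): $5,720.67 × 0.0447 = $255.71
SDI: $5,720.67 × 0.0099 = $56.63
PFL insurance: $5,720.67 × 0.002 = $11.44
State unemployment insurance (employee share): $5,720.67 × 0.0075 = $42.91
Charitable contribution: $307.04
Medical insurance premium: $68.48
Total deductions = $255.71 + $56.63 + $11.44 + $42.91 + $307.04 + $68.48 = $742.21
Net pay = $5,720.67 − $742.21 = $4,978.46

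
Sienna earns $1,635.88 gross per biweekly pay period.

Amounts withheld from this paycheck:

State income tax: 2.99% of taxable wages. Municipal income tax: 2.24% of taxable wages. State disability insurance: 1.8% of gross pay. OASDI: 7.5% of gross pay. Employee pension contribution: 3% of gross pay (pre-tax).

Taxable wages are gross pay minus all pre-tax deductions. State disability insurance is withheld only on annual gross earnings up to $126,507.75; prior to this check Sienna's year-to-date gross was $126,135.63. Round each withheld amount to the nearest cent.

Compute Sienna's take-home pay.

Employee pension contribution: $1,635.88 × 0.03 = $49.08
Taxable wages = $1,635.88 − $49.08 = $1,586.80
Municipal income tax: $1,586.80 × 0.0224 = $35.54
State income tax: $1,586.80 × 0.0299 = $47.45
State disability insurance: only $126,507.75 − $126,135.63 = $372.12 of this check is subject → $372.12 × 0.018 = $6.70
OASDI: $1,635.88 × 0.075 = $122.69
Total deductions = $49.08 + $35.54 + $47.45 + $6.70 + $122.69 = $261.46
Net pay = $1,635.88 − $261.46 = $1,374.42

$1,374.42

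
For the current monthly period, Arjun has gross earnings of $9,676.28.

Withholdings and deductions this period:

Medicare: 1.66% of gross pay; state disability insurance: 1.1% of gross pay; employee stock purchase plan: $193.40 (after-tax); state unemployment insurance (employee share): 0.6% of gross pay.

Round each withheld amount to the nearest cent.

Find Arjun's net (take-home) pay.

State unemployment insurance (employee share): $9,676.28 × 0.006 = $58.06
State disability insurance: $9,676.28 × 0.011 = $106.44
Medicare: $9,676.28 × 0.0166 = $160.63
Employee stock purchase plan: $193.40
Total deductions = $58.06 + $106.44 + $160.63 + $193.40 = $518.53
Net pay = $9,676.28 − $518.53 = $9,157.75

$9,157.75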